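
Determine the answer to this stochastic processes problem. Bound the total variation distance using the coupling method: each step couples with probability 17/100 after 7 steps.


TV distance bound <= (1-delta)^n
= (1 - 0.1700)^7
= 0.8300^7
= 0.2714

0.2714


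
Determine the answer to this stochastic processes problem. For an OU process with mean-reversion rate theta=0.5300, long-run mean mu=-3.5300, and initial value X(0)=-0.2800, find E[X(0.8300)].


E[X(t)] = mu + (X(0) - mu)*exp(-theta*t)
= -3.5300 + (-0.2800 - -3.5300)*exp(-0.5300*0.8300)
= -3.5300 + 3.2500 * 0.6441
= -1.4367

-1.4367


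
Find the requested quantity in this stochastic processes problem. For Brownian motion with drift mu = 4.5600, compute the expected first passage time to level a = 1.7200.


Expected first passage time = a/mu
= 1.7200/4.5600
= 0.3772

0.3772


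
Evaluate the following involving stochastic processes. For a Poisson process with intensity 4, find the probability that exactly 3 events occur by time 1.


P(N(t)=k) = (lambda*t)^k * exp(-lambda*t) / k!
lambda*t = 4
= 4^3 * exp(-4) / 3!
= 64 * 0.0183 / 6
= 0.1954

0.1954


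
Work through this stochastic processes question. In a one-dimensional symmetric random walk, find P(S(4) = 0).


P(S(4) = 0) = C(4,2) / 4^2
= 6 / 16
= 0.3750

0.3750


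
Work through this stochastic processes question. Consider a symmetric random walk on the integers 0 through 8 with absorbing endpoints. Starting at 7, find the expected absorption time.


For symmetric RW on 0,...,N with absorbing barriers, E(i) = i*(N-i)
E(7) = 7 * 1 = 7

7


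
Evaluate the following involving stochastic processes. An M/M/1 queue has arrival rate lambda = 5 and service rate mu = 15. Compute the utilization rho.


rho = lambda/mu
= 5/15
= 0.3333

0.3333


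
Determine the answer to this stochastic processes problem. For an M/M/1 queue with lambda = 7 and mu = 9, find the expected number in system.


rho = 7/9 = 0.7778
L = rho/(1-rho)
= 0.7778/0.2222
= 3.5000

3.5000


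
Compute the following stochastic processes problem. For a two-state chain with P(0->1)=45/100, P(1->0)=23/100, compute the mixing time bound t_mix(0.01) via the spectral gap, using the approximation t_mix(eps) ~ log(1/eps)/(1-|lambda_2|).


lambda_2 = |1 - p01 - p10| = |1 - 0.4500 - 0.2300| = 0.3200
t_mix ~ log(1/eps)/(1 - |lambda_2|)
= log(100)/(1 - 0.3200) = 4.6052/0.6800
= 6.7723

6.7723


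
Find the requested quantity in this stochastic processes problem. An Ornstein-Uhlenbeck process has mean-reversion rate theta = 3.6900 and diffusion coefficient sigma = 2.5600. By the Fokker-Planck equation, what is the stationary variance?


Stationary variance = sigma^2 / (2*theta)
= 2.5600^2 / (2*3.6900)
= 6.5536 / 7.3800
= 0.8880

0.8880


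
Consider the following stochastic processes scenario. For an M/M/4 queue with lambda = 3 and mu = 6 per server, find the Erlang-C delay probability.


a = lambda/mu = 0.5000
rho = a/c = 0.1250
Erlang-C formula applied:
C(c,a) = 0.0018

0.0018


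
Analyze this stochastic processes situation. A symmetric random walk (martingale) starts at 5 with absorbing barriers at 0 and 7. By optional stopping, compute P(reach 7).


By optional stopping theorem: E(M at tau) = M(0) = 5
P(hit 7)*7 + P(hit 0)*0 = 5
P(hit 7) = (5 - 0)/(7 - 0) = 5/7 = 0.7143

0.7143


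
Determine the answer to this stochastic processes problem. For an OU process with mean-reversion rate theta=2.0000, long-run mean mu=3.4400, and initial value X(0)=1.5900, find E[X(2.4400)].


E[X(t)] = mu + (X(0) - mu)*exp(-theta*t)
= 3.4400 + (1.5900 - 3.4400)*exp(-2.0000*2.4400)
= 3.4400 + -1.8500 * 0.0076
= 3.4259

3.4259


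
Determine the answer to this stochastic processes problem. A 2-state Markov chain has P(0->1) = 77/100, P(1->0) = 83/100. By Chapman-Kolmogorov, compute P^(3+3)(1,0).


P^6 = P^3 * P^3
Computing via matrix multiplication of the transition matrix.
Entry (1,0) of P^6 = 0.4945

0.4945


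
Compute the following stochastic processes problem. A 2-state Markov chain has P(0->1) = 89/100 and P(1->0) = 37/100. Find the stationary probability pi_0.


Stationary distribution: pi_0 = p10/(p01+p10), pi_1 = p01/(p01+p10)
p01 = 0.8900, p10 = 0.3700
pi_0 = 0.2937

0.2937


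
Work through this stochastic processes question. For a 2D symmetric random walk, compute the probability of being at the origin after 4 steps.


P = C(4,2)^2 / 4^4
= 6^2 / 256
= 36 / 256
= 0.1406

0.1406


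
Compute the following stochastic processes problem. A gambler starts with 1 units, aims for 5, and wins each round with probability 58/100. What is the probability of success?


Gambler's ruin formula:
r = q/p = 0.4200/0.5800 = 0.7241
P(win) = (1 - r^i)/(1 - r^N)
= (1 - 0.7241^1)/(1 - 0.7241^5)
= 0.3444

0.3444


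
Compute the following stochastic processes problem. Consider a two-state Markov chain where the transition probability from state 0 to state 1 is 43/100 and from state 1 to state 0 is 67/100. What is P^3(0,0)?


Computing P^3 by matrix multiplication.
P = [[0.5700, 0.4300], [0.6700, 0.3300]]
After raising P to the power 3:
P^3(0,0) = 0.6087

0.6087


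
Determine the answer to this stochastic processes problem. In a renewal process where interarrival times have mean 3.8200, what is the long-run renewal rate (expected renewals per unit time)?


Long-run renewal rate = 1/E(X)
= 1/3.8200
= 0.2618

0.2618


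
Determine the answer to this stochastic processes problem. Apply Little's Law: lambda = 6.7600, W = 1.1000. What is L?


Little's Law: L = lambda * W
= 6.7600 * 1.1000
= 7.4360

7.4360


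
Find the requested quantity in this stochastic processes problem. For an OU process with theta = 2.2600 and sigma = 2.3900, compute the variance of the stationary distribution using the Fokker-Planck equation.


Stationary variance = sigma^2 / (2*theta)
= 2.3900^2 / (2*2.2600)
= 5.7121 / 4.5200
= 1.2637

1.2637


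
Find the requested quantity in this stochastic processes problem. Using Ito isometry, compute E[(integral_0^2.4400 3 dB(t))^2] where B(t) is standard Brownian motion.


By Ito isometry: E[(int f dB)^2] = int f^2 dt
= 3^2 * 2.4400
= 9 * 2.4400 = 21.9600

21.9600


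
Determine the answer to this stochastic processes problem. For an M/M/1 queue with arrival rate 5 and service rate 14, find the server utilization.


rho = lambda/mu
= 5/14
= 0.3571

0.3571


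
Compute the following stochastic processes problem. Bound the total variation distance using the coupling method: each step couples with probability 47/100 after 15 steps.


TV distance bound <= (1-delta)^n
= (1 - 0.4700)^15
= 0.5300^15
= 7.3137e-05

7.3137e-05


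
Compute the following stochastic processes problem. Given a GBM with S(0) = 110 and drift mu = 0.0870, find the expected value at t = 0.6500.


E[S(t)] = S(0) * exp(mu * t)
= 110 * exp(0.0870 * 0.6500)
= 110 * 1.0582
= 116.3997

116.3997


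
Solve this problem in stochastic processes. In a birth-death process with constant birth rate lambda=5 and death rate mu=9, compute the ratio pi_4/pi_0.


For birth-death process, pi_n/pi_0 = (lambda/mu)^n
= (5/9)^4
= 0.0953

0.0953


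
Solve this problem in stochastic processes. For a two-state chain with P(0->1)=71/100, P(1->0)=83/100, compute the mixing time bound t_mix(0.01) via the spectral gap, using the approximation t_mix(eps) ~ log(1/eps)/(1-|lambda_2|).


lambda_2 = |1 - p01 - p10| = |1 - 0.7100 - 0.8300| = 0.5400
t_mix ~ log(1/eps)/(1 - |lambda_2|)
= log(100)/(1 - 0.5400) = 4.6052/0.4600
= 10.0112

10.0112


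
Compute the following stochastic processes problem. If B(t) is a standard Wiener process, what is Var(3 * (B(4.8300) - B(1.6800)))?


Var(alpha*(B(t)-B(s))) = alpha^2 * (t-s)
= 3^2 * (4.8300 - 1.6800)
= 9 * 3.1500
= 28.3500

28.3500


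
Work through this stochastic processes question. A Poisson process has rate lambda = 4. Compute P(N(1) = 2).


P(N(t)=k) = (lambda*t)^k * exp(-lambda*t) / k!
lambda*t = 4
= 4^2 * exp(-4) / 2!
= 16 * 0.0183 / 2
= 0.1465

0.1465


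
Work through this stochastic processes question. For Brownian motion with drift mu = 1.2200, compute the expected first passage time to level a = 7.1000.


Expected first passage time = a/mu
= 7.1000/1.2200
= 5.8197

5.8197


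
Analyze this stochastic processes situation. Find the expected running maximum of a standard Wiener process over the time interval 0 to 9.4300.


E(max B(s)) = sqrt(2t/pi)
= sqrt(2*9.4300/pi)
= sqrt(6.0033)
= 2.4502

2.4502


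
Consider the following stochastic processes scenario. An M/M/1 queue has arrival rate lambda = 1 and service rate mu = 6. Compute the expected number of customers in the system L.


rho = 1/6 = 0.1667
L = rho/(1-rho)
= 0.1667/0.8333
= 0.2000

0.2000


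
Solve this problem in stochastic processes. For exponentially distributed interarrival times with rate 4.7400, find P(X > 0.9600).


P(X > t) = exp(-lambda * t)
= exp(-4.7400 * 0.9600)
= exp(-4.5504) = 0.0106

0.0106


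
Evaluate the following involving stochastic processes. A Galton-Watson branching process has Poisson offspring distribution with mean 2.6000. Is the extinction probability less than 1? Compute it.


Since mu = 2.6000 > 1, extinction prob q < 1.
Solve s = exp(mu*(s-1)) iteratively.
q = 0.0951

0.0951


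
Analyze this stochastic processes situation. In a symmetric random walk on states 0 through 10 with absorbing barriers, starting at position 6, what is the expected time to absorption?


For symmetric RW on 0,...,N with absorbing barriers, E(i) = i*(N-i)
E(6) = 6 * 4 = 24

24


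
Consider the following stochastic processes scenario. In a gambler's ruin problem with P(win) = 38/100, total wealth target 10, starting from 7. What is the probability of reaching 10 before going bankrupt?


Gambler's ruin formula:
r = q/p = 0.6200/0.3800 = 1.6316
P(win) = (1 - r^i)/(1 - r^N)
= (1 - 1.6316^7)/(1 - 1.6316^10)
= 0.2244

0.2244


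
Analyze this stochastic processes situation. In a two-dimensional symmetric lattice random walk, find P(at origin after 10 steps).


P = C(10,5)^2 / 4^10
= 252^2 / 1048576
= 63504 / 1048576
= 0.0606

0.0606


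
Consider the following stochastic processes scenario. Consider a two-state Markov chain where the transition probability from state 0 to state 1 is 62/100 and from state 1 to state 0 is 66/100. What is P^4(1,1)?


Computing P^4 by matrix multiplication.
P = [[0.3800, 0.6200], [0.6600, 0.3400]]
After raising P to the power 4:
P^4(1,1) = 0.4875

0.4875


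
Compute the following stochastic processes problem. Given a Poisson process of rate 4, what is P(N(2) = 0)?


P(N(t)=k) = (lambda*t)^k * exp(-lambda*t) / k!
lambda*t = 8
= 8^0 * exp(-8) / 0!
= 1 * 3.3546e-04 / 1
= 3.3546e-04

3.3546e-04


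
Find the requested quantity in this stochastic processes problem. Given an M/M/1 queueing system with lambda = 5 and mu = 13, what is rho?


rho = lambda/mu
= 5/13
= 0.3846

0.3846


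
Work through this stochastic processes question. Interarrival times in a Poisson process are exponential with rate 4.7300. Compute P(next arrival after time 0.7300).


P(X > t) = exp(-lambda * t)
= exp(-4.7300 * 0.7300)
= exp(-3.4529) = 0.0317

0.0317


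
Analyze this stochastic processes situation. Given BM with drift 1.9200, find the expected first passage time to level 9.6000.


Expected first passage time = a/mu
= 9.6000/1.9200
= 5.0000

5.0000


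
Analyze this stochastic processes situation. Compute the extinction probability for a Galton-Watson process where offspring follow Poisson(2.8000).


Since mu = 2.8000 > 1, extinction prob q < 1.
Solve s = exp(mu*(s-1)) iteratively.
q = 0.0750

0.0750


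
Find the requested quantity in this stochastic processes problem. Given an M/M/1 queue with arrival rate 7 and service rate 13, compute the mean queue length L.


rho = 7/13 = 0.5385
L = rho/(1-rho)
= 0.5385/0.4615
= 1.1667

1.1667


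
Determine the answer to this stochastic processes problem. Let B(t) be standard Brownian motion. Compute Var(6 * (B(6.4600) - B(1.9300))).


Var(alpha*(B(t)-B(s))) = alpha^2 * (t-s)
= 6^2 * (6.4600 - 1.9300)
= 36 * 4.5300
= 163.0800

163.0800


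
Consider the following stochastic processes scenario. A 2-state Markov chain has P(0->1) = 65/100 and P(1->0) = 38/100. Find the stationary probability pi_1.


Stationary distribution: pi_0 = p10/(p01+p10), pi_1 = p01/(p01+p10)
p01 = 0.6500, p10 = 0.3800
pi_1 = 0.6311

0.6311


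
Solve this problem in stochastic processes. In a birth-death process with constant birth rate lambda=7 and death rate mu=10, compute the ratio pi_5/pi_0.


For birth-death process, pi_n/pi_0 = (lambda/mu)^n
= (7/10)^5
= 0.1681

0.1681


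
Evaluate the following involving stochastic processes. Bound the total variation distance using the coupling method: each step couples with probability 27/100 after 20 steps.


TV distance bound <= (1-delta)^n
= (1 - 0.2700)^20
= 0.7300^20
= 0.0018

0.0018


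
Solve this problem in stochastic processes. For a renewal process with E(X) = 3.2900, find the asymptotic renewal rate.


Long-run renewal rate = 1/E(X)
= 1/3.2900
= 0.3040

0.3040


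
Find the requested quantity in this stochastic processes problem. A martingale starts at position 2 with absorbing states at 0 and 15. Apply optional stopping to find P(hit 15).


By optional stopping theorem: E(M at tau) = M(0) = 2
P(hit 15)*15 + P(hit 0)*0 = 2
P(hit 15) = (2 - 0)/(15 - 0) = 2/15 = 0.1333

0.1333


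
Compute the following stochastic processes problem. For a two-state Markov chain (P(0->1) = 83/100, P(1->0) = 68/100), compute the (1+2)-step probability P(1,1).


P^3 = P^1 * P^2
Computing via matrix multiplication of the transition matrix.
Entry (1,1) of P^3 = 0.4899

0.4899


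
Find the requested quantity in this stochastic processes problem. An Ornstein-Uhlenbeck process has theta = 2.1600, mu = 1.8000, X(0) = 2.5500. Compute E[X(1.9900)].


E[X(t)] = mu + (X(0) - mu)*exp(-theta*t)
= 1.8000 + (2.5500 - 1.8000)*exp(-2.1600*1.9900)
= 1.8000 + 0.7500 * 0.0136
= 1.8102

1.8102


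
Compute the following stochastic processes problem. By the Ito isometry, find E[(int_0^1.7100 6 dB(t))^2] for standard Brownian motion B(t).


By Ito isometry: E[(int f dB)^2] = int f^2 dt
= 6^2 * 1.7100
= 36 * 1.7100 = 61.5600

61.5600


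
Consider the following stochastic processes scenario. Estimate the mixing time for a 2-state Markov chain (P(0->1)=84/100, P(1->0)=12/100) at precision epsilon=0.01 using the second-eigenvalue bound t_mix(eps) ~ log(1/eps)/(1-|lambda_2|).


lambda_2 = |1 - p01 - p10| = |1 - 0.8400 - 0.1200| = 0.0400
t_mix ~ log(1/eps)/(1 - |lambda_2|)
= log(100)/(1 - 0.0400) = 4.6052/0.9600
= 4.7971

4.7971


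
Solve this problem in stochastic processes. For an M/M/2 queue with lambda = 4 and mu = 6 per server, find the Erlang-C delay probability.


a = lambda/mu = 0.6667
rho = a/c = 0.3333
Erlang-C formula applied:
C(c,a) = 0.1667

0.1667


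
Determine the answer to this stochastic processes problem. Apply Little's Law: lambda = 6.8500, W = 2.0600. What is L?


Little's Law: L = lambda * W
= 6.8500 * 2.0600
= 14.1110

14.1110


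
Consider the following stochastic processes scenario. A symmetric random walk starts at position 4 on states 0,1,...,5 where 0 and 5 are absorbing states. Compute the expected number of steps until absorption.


For symmetric RW on 0,...,N with absorbing barriers, E(i) = i*(N-i)
E(4) = 4 * 1 = 4

4


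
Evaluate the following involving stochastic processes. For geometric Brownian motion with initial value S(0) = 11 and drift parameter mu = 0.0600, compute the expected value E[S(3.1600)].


E[S(t)] = S(0) * exp(mu * t)
= 11 * exp(0.0600 * 3.1600)
= 11 * 1.2088
= 13.2964

13.2964


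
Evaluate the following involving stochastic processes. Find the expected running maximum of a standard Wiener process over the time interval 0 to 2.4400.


E(max B(s)) = sqrt(2t/pi)
= sqrt(2*2.4400/pi)
= sqrt(1.5534)
= 1.2463

1.2463


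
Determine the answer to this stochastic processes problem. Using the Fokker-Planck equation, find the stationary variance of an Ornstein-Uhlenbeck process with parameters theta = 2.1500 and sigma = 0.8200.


Stationary variance = sigma^2 / (2*theta)
= 0.8200^2 / (2*2.1500)
= 0.6724 / 4.3000
= 0.1564

0.1564


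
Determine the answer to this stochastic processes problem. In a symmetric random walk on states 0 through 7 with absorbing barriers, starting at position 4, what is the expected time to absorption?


For symmetric RW on 0,...,N with absorbing barriers, E(i) = i*(N-i)
E(4) = 4 * 3 = 12

12


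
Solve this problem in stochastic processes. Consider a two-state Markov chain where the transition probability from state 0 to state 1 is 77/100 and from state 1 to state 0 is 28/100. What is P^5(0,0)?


Computing P^5 by matrix multiplication.
P = [[0.2300, 0.7700], [0.2800, 0.7200]]
After raising P to the power 5:
P^5(0,0) = 0.2667

0.2667


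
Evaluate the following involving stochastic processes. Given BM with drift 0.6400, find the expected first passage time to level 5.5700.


Expected first passage time = a/mu
= 5.5700/0.6400
= 8.7031

8.7031


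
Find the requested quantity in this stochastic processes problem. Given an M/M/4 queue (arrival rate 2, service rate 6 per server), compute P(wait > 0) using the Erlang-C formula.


a = lambda/mu = 0.3333
rho = a/c = 0.0833
Erlang-C formula applied:
C(c,a) = 4.0209e-04

4.0209e-04


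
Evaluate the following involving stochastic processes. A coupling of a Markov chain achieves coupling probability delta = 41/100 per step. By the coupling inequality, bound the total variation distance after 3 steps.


TV distance bound <= (1-delta)^n
= (1 - 0.4100)^3
= 0.5900^3
= 0.2054

0.2054


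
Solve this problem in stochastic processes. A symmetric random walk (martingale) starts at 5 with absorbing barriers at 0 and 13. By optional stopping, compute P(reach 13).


By optional stopping theorem: E(M at tau) = M(0) = 5
P(hit 13)*13 + P(hit 0)*0 = 5
P(hit 13) = (5 - 0)/(13 - 0) = 5/13 = 0.3846

0.3846


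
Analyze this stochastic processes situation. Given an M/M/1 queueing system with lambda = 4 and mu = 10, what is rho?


rho = lambda/mu
= 4/10
= 0.4000

0.4000


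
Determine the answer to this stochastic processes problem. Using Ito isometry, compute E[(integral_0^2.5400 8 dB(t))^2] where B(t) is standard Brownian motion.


By Ito isometry: E[(int f dB)^2] = int f^2 dt
= 8^2 * 2.5400
= 64 * 2.5400 = 162.5600

162.5600


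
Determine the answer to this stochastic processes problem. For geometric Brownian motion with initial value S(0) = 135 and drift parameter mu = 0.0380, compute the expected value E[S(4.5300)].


E[S(t)] = S(0) * exp(mu * t)
= 135 * exp(0.0380 * 4.5300)
= 135 * 1.1878
= 160.3590

160.3590


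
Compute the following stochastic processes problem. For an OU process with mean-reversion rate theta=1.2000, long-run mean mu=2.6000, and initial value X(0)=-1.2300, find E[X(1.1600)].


E[X(t)] = mu + (X(0) - mu)*exp(-theta*t)
= 2.6000 + (-1.2300 - 2.6000)*exp(-1.2000*1.1600)
= 2.6000 + -3.8300 * 0.2486
= 1.6479

1.6479


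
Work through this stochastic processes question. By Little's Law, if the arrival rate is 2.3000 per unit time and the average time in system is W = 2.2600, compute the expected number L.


Little's Law: L = lambda * W
= 2.3000 * 2.2600
= 5.1980

5.1980


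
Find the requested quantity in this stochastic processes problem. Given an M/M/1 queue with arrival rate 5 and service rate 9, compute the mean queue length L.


rho = 5/9 = 0.5556
L = rho/(1-rho)
= 0.5556/0.4444
= 1.2500

1.2500


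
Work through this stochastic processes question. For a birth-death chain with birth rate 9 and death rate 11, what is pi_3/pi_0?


For birth-death process, pi_n/pi_0 = (lambda/mu)^n
= (9/11)^3
= 0.5477

0.5477


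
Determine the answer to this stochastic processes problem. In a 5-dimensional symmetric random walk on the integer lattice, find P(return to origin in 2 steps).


P(return in 2 steps) = P(reverse first step) = 1/(2d)
= 1/10
= 0.1000

0.1000


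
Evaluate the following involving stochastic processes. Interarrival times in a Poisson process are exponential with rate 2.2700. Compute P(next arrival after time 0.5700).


P(X > t) = exp(-lambda * t)
= exp(-2.2700 * 0.5700)
= exp(-1.2939) = 0.2742

0.2742


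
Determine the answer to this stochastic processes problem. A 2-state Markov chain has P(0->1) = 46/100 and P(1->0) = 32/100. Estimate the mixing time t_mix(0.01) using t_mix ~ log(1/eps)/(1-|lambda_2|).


lambda_2 = |1 - p01 - p10| = |1 - 0.4600 - 0.3200| = 0.2200
t_mix ~ log(1/eps)/(1 - |lambda_2|)
= log(100)/(1 - 0.2200) = 4.6052/0.7800
= 5.9041

5.9041


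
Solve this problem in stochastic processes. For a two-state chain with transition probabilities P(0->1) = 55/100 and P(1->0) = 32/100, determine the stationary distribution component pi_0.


Stationary distribution: pi_0 = p10/(p01+p10), pi_1 = p01/(p01+p10)
p01 = 0.5500, p10 = 0.3200
pi_0 = 0.3678

0.3678


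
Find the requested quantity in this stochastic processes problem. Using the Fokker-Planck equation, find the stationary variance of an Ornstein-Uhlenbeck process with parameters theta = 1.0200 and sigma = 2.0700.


Stationary variance = sigma^2 / (2*theta)
= 2.0700^2 / (2*1.0200)
= 4.2849 / 2.0400
= 2.1004

2.1004


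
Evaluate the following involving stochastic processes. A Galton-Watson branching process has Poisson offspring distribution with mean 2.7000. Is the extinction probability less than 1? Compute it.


Since mu = 2.7000 > 1, extinction prob q < 1.
Solve s = exp(mu*(s-1)) iteratively.
q = 0.0844

0.0844


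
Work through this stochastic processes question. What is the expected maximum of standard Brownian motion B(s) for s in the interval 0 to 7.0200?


E(max B(s)) = sqrt(2t/pi)
= sqrt(2*7.0200/pi)
= sqrt(4.4691)
= 2.1140

2.1140


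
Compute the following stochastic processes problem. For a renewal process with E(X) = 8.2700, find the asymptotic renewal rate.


Long-run renewal rate = 1/E(X)
= 1/8.2700
= 0.1209

0.1209


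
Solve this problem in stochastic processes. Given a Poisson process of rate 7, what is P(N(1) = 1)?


P(N(t)=k) = (lambda*t)^k * exp(-lambda*t) / k!
lambda*t = 7
= 7^1 * exp(-7) / 1!
= 7 * 9.1188e-04 / 1
= 0.0064

0.0064


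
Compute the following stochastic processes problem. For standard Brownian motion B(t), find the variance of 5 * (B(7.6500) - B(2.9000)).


Var(alpha*(B(t)-B(s))) = alpha^2 * (t-s)
= 5^2 * (7.6500 - 2.9000)
= 25 * 4.7500
= 118.7500

118.7500


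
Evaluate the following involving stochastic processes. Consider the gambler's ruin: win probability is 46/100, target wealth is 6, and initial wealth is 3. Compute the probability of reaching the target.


Gambler's ruin formula:
r = q/p = 0.5400/0.4600 = 1.1739
P(win) = (1 - r^i)/(1 - r^N)
= (1 - 1.1739^3)/(1 - 1.1739^6)
= 0.3820

0.3820


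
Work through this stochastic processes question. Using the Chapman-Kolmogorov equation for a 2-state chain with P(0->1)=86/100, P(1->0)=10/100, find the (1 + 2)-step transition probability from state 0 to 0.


P^3 = P^1 * P^2
Computing via matrix multiplication of the transition matrix.
Entry (0,0) of P^3 = 0.1042

0.1042


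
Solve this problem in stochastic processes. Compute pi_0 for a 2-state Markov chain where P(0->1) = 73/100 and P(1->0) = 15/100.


Stationary distribution: pi_0 = p10/(p01+p10), pi_1 = p01/(p01+p10)
p01 = 0.7300, p10 = 0.1500
pi_0 = 0.1705

0.1705


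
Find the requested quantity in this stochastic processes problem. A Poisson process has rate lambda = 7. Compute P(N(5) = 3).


P(N(t)=k) = (lambda*t)^k * exp(-lambda*t) / k!
lambda*t = 35
= 35^3 * exp(-35) / 3!
= 42875 * 6.3051e-16 / 6
= 4.5055e-12

4.5055e-12


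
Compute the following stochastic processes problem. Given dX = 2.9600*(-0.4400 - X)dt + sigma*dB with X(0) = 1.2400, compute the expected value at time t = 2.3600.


E[X(t)] = mu + (X(0) - mu)*exp(-theta*t)
= -0.4400 + (1.2400 - -0.4400)*exp(-2.9600*2.3600)
= -0.4400 + 1.6800 * 9.2511e-04
= -0.4384

-0.4384


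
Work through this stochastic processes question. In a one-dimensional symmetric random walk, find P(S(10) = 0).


P(S(10) = 0) = C(10,5) / 4^5
= 252 / 1024
= 0.2461

0.2461


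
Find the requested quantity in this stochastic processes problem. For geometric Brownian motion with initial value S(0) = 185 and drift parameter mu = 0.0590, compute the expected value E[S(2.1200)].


E[S(t)] = S(0) * exp(mu * t)
= 185 * exp(0.0590 * 2.1200)
= 185 * 1.1332
= 209.6492

209.6492


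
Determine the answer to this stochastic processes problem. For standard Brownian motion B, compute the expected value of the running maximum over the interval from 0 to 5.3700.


E(max B(s)) = sqrt(2t/pi)
= sqrt(2*5.3700/pi)
= sqrt(3.4186)
= 1.8490

1.8490


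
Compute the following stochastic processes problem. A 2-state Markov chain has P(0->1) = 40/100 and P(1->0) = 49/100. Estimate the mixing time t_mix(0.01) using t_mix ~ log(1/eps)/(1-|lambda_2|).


lambda_2 = |1 - p01 - p10| = |1 - 0.4000 - 0.4900| = 0.1100
t_mix ~ log(1/eps)/(1 - |lambda_2|)
= log(100)/(1 - 0.1100) = 4.6052/0.8900
= 5.1743

5.1743


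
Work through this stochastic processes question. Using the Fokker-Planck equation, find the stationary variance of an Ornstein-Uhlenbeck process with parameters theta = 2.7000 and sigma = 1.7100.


Stationary variance = sigma^2 / (2*theta)
= 1.7100^2 / (2*2.7000)
= 2.9241 / 5.4000
= 0.5415

0.5415


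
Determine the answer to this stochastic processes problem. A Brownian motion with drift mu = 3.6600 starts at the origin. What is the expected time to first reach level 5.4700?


Expected first passage time = a/mu
= 5.4700/3.6600
= 1.4945

1.4945


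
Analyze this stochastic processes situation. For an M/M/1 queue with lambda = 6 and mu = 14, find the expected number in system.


rho = 6/14 = 0.4286
L = rho/(1-rho)
= 0.4286/0.5714
= 0.7500

0.7500


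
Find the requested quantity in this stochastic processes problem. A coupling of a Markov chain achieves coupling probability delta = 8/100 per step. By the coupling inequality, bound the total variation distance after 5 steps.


TV distance bound <= (1-delta)^n
= (1 - 0.0800)^5
= 0.9200^5
= 0.6591

0.6591


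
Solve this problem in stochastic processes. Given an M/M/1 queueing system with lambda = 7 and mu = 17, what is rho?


rho = lambda/mu
= 7/17
= 0.4118

0.4118


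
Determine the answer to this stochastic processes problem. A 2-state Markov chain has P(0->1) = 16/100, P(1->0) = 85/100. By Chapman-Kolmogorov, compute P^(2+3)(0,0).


P^5 = P^2 * P^3
Computing via matrix multiplication of the transition matrix.
Entry (0,0) of P^5 = 0.8416

0.8416


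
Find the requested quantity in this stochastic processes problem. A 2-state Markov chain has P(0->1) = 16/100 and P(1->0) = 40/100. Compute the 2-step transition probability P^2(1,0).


Computing P^2 by matrix multiplication.
P = [[0.8400, 0.1600], [0.4000, 0.6000]]
After raising P to the power 2:
P^2(1,0) = 0.5760

0.5760


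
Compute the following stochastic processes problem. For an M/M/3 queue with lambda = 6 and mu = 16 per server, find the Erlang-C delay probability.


a = lambda/mu = 0.3750
rho = a/c = 0.1250
Erlang-C formula applied:
C(c,a) = 0.0069

0.0069


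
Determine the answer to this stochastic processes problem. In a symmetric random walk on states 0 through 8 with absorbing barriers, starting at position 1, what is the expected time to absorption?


For symmetric RW on 0,...,N with absorbing barriers, E(i) = i*(N-i)
E(1) = 1 * 7 = 7

7


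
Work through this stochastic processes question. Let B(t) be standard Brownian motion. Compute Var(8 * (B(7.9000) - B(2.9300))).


Var(alpha*(B(t)-B(s))) = alpha^2 * (t-s)
= 8^2 * (7.9000 - 2.9300)
= 64 * 4.9700
= 318.0800

318.0800


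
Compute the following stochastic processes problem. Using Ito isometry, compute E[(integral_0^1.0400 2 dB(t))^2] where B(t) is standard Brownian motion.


By Ito isometry: E[(int f dB)^2] = int f^2 dt
= 2^2 * 1.0400
= 4 * 1.0400 = 4.1600

4.1600


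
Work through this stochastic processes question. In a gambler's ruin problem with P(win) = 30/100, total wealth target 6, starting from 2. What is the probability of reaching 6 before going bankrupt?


Gambler's ruin formula:
r = q/p = 0.7000/0.3000 = 2.3333
P(win) = (1 - r^i)/(1 - r^N)
= (1 - 2.3333^2)/(1 - 2.3333^6)
= 0.0277

0.0277


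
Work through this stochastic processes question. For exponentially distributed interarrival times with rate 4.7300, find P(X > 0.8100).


P(X > t) = exp(-lambda * t)
= exp(-4.7300 * 0.8100)
= exp(-3.8313) = 0.0217

0.0217


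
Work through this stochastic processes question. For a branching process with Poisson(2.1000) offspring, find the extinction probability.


Since mu = 2.1000 > 1, extinction prob q < 1.
Solve s = exp(mu*(s-1)) iteratively.
q = 0.1779

0.1779


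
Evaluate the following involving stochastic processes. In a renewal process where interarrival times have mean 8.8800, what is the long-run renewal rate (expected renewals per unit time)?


Long-run renewal rate = 1/E(X)
= 1/8.8800
= 0.1126

0.1126


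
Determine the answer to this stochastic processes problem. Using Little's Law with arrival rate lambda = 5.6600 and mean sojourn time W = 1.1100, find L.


Little's Law: L = lambda * W
= 5.6600 * 1.1100
= 6.2826

6.2826


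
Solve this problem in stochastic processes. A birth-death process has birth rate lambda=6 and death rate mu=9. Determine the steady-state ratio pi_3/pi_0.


For birth-death process, pi_n/pi_0 = (lambda/mu)^n
= (6/9)^3
= 0.2963

0.2963


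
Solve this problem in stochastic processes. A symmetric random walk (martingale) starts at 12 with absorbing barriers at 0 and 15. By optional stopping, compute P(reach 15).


By optional stopping theorem: E(M at tau) = M(0) = 12
P(hit 15)*15 + P(hit 0)*0 = 12
P(hit 15) = (12 - 0)/(15 - 0) = 4/5 = 0.8000

0.8000


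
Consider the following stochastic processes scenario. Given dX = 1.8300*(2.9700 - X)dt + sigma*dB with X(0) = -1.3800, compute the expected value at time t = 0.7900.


E[X(t)] = mu + (X(0) - mu)*exp(-theta*t)
= 2.9700 + (-1.3800 - 2.9700)*exp(-1.8300*0.7900)
= 2.9700 + -4.3500 * 0.2356
= 1.9452

1.9452


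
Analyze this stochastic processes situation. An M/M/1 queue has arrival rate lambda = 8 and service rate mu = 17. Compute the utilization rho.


rho = lambda/mu
= 8/17
= 0.4706

0.4706


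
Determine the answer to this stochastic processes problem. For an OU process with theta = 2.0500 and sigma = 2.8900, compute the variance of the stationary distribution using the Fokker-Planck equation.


Stationary variance = sigma^2 / (2*theta)
= 2.8900^2 / (2*2.0500)
= 8.3521 / 4.1000
= 2.0371

2.0371


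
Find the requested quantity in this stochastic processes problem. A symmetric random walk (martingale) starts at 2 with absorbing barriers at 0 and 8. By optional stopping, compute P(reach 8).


By optional stopping theorem: E(M at tau) = M(0) = 2
P(hit 8)*8 + P(hit 0)*0 = 2
P(hit 8) = (2 - 0)/(8 - 0) = 1/4 = 0.2500

0.2500


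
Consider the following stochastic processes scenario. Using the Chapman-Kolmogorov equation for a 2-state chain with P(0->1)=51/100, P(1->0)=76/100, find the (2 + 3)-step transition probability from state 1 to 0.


P^5 = P^2 * P^3
Computing via matrix multiplication of the transition matrix.
Entry (1,0) of P^5 = 0.5993

0.5993


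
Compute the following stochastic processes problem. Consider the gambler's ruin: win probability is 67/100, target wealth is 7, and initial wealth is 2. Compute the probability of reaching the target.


Gambler's ruin formula:
r = q/p = 0.3300/0.6700 = 0.4925
P(win) = (1 - r^i)/(1 - r^N)
= (1 - 0.4925^2)/(1 - 0.4925^7)
= 0.7628

0.7628


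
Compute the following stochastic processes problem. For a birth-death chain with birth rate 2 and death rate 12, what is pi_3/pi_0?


For birth-death process, pi_n/pi_0 = (lambda/mu)^n
= (2/12)^3
= 0.0046

0.0046


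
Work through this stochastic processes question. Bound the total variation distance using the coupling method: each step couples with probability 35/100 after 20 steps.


TV distance bound <= (1-delta)^n
= (1 - 0.3500)^20
= 0.6500^20
= 1.8125e-04

1.8125e-04


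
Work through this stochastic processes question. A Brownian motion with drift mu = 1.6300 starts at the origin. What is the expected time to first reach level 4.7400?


Expected first passage time = a/mu
= 4.7400/1.6300
= 2.9080

2.9080


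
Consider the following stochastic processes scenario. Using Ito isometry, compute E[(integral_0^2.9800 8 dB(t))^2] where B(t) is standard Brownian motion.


By Ito isometry: E[(int f dB)^2] = int f^2 dt
= 8^2 * 2.9800
= 64 * 2.9800 = 190.7200

190.7200


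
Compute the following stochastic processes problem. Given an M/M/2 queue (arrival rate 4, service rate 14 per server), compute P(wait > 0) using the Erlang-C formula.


a = lambda/mu = 0.2857
rho = a/c = 0.1429
Erlang-C formula applied:
C(c,a) = 0.0357

0.0357


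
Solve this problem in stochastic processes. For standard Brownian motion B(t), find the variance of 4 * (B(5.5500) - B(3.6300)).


Var(alpha*(B(t)-B(s))) = alpha^2 * (t-s)
= 4^2 * (5.5500 - 3.6300)
= 16 * 1.9200
= 30.7200

30.7200


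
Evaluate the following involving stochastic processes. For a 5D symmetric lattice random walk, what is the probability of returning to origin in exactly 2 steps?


P(return in 2 steps) = P(reverse first step) = 1/(2d)
= 1/10
= 0.1000

0.1000


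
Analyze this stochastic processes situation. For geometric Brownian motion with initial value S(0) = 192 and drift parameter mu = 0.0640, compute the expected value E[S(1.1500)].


E[S(t)] = S(0) * exp(mu * t)
= 192 * exp(0.0640 * 1.1500)
= 192 * 1.0764
= 206.6642

206.6642


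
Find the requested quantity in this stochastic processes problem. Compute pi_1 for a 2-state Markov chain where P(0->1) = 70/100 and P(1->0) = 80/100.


Stationary distribution: pi_0 = p10/(p01+p10), pi_1 = p01/(p01+p10)
p01 = 0.7000, p10 = 0.8000
pi_1 = 0.4667

0.4667


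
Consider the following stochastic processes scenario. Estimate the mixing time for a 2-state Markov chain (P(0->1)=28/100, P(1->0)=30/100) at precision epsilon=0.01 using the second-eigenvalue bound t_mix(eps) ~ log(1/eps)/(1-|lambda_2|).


lambda_2 = |1 - p01 - p10| = |1 - 0.2800 - 0.3000| = 0.4200
t_mix ~ log(1/eps)/(1 - |lambda_2|)
= log(100)/(1 - 0.4200) = 4.6052/0.5800
= 7.9399

7.9399


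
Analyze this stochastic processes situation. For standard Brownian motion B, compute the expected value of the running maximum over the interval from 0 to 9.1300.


E(max B(s)) = sqrt(2t/pi)
= sqrt(2*9.1300/pi)
= sqrt(5.8123)
= 2.4109

2.4109


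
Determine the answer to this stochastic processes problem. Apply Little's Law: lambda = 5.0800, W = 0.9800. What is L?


Little's Law: L = lambda * W
= 5.0800 * 0.9800
= 4.9784

4.9784


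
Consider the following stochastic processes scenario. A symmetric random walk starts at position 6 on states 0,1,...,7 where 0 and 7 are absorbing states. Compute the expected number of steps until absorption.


For symmetric RW on 0,...,N with absorbing barriers, E(i) = i*(N-i)
E(6) = 6 * 1 = 6

6


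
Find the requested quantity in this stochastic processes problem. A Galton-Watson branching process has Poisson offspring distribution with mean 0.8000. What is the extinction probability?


Since mu = 0.8000 <= 1, extinction probability = 1.

1.0000


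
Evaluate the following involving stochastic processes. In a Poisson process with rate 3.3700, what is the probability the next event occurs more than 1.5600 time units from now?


P(X > t) = exp(-lambda * t)
= exp(-3.3700 * 1.5600)
= exp(-5.2572) = 0.0052

0.0052


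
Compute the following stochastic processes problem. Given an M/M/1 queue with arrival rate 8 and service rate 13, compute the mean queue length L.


rho = 8/13 = 0.6154
L = rho/(1-rho)
= 0.6154/0.3846
= 1.6000

1.6000


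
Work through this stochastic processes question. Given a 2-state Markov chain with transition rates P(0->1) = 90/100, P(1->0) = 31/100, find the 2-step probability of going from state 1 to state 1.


Computing P^2 by matrix multiplication.
P = [[0.1000, 0.9000], [0.3100, 0.6900]]
After raising P to the power 2:
P^2(1,1) = 0.7551

0.7551


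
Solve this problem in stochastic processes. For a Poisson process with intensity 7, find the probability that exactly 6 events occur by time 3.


P(N(t)=k) = (lambda*t)^k * exp(-lambda*t) / k!
lambda*t = 21
= 21^6 * exp(-21) / 6!
= 85766121 * 7.5826e-10 / 720
= 9.0323e-05

9.0323e-05


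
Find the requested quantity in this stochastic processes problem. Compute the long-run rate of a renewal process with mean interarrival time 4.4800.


Long-run renewal rate = 1/E(X)
= 1/4.4800
= 0.2232

0.2232


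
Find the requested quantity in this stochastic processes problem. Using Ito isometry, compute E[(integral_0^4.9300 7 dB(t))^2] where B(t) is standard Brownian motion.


By Ito isometry: E[(int f dB)^2] = int f^2 dt
= 7^2 * 4.9300
= 49 * 4.9300 = 241.5700

241.5700


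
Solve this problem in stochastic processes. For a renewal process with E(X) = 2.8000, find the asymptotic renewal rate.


Long-run renewal rate = 1/E(X)
= 1/2.8000
= 0.3571

0.3571


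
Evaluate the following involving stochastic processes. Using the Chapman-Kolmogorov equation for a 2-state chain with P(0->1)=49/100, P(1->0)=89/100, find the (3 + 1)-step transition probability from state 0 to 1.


P^4 = P^3 * P^1
Computing via matrix multiplication of the transition matrix.
Entry (0,1) of P^4 = 0.3477

0.3477


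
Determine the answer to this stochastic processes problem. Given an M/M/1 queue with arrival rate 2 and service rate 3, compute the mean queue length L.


rho = 2/3 = 0.6667
L = rho/(1-rho)
= 0.6667/0.3333
= 2.0000

2.0000


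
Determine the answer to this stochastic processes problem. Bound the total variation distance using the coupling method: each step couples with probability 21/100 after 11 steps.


TV distance bound <= (1-delta)^n
= (1 - 0.2100)^11
= 0.7900^11
= 0.0748

0.0748


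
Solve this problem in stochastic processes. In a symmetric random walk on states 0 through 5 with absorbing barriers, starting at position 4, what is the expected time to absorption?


For symmetric RW on 0,...,N with absorbing barriers, E(i) = i*(N-i)
E(4) = 4 * 1 = 4

4


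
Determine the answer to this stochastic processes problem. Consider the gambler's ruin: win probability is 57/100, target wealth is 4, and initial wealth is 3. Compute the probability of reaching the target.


Gambler's ruin formula:
r = q/p = 0.4300/0.5700 = 0.7544
P(win) = (1 - r^i)/(1 - r^N)
= (1 - 0.7544^3)/(1 - 0.7544^4)
= 0.8440

0.8440


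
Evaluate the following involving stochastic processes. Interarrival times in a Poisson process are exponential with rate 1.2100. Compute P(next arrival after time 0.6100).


P(X > t) = exp(-lambda * t)
= exp(-1.2100 * 0.6100)
= exp(-0.7381) = 0.4780

0.4780


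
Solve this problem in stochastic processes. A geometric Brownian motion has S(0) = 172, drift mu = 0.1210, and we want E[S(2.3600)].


E[S(t)] = S(0) * exp(mu * t)
= 172 * exp(0.1210 * 2.3600)
= 172 * 1.3305
= 228.8472

228.8472


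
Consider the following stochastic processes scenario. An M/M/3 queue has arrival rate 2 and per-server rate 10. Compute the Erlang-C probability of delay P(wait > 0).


a = lambda/mu = 0.2000
rho = a/c = 0.0667
Erlang-C formula applied:
C(c,a) = 0.0012

0.0012
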